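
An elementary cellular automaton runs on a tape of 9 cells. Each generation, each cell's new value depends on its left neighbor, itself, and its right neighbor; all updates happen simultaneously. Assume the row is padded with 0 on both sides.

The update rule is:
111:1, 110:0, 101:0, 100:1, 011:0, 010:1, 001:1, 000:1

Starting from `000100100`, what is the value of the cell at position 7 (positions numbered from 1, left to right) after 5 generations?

1

111111111
011111110
101111101
100111001
111010111
position 7 holds 1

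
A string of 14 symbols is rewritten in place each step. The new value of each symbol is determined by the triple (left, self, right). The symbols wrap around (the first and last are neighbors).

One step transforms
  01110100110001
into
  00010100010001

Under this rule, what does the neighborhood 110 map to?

1

At position 3 the neighborhood is 110; the next row has 1 there.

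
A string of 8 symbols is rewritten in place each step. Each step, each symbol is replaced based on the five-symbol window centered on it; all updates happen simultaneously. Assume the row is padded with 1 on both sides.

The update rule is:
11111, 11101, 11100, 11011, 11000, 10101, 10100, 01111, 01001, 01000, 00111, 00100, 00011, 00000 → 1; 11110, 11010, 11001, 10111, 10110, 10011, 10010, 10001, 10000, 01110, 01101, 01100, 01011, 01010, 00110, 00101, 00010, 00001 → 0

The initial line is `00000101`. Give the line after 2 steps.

10110101

10100000
10110101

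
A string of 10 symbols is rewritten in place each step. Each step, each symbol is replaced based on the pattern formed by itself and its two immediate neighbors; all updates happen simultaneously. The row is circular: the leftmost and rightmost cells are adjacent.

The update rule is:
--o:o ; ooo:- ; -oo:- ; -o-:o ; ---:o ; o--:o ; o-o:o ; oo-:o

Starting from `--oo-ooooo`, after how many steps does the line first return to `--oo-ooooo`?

step 1: oo-oo----o
step 2: -oo-ooooo-
step 3: o-oo----oo
step 4: oo-ooooo--
step 5: -oo----ooo
step 6: o-ooooo--o
step 7: oo----ooo-
step 8: -ooooo--oo
step 9: o----ooo-o
step 10: ooooo--oo-
step 11: ----ooo-oo
step 12: oooo--oo-o
step 13: ---ooo-oo-
step 14: ooo--oo-oo
step 15: --ooo-oo--
step 16: oo--oo-ooo
step 17: -ooo-oo---
step 18: o--oo-oooo
step 19: ooo-oo----
step 20: --oo-ooooo

20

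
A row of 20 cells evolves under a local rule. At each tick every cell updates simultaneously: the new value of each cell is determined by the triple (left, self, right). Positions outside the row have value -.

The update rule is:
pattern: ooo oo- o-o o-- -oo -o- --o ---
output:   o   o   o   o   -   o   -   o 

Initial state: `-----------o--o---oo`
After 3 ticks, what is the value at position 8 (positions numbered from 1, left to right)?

o

oooooooooo-oo-ooo--o
-oooooooooo-oo-ooo-o
--oooooooooo-oo-oooo
position 8 holds o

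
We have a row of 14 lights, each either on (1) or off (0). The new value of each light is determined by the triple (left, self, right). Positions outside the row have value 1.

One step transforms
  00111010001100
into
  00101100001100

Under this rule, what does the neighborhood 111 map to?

0

At position 3 the neighborhood is 111; the next row has 0 there.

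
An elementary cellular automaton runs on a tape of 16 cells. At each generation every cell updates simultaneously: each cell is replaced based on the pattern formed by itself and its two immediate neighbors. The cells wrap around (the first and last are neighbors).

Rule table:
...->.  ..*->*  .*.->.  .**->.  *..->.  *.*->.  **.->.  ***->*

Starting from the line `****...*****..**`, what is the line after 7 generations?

*...*..*...*....

generation 1: ***...*.***..*.*
generation 2: **...*...*..*...
generation 3: ....*...*..*...*
generation 4: ...*...*..*...*.
generation 5: ..*...*..*...*..
generation 6: .*...*..*...*...
generation 7: *...*..*...*....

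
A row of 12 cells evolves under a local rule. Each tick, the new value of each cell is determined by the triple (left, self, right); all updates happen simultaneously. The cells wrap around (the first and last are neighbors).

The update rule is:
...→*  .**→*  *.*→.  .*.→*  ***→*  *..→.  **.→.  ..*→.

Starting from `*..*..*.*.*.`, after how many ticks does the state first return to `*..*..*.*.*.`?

1

tick 1: *..*..*.*.*.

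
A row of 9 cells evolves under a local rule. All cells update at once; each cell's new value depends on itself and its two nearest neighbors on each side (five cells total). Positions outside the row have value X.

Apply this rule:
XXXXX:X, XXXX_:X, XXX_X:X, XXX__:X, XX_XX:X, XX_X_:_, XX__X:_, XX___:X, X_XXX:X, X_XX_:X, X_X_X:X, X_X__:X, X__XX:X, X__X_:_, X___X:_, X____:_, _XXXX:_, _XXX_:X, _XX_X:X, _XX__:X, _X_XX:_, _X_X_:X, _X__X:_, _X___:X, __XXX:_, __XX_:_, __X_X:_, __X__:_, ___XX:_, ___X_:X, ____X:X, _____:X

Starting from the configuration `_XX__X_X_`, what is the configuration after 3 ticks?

XXXXX____

XXX___XX_
XXXX___XX
XXXXX____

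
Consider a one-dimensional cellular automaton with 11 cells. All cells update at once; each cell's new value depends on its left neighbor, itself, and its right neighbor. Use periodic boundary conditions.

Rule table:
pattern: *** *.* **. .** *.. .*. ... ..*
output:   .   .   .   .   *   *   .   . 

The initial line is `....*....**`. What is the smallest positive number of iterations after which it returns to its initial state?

22

*...**.....
**....*....
..*...**...
..**....*..
....*...**.
....**....*
*.....*...*
.*....**...
.**.....*..
...*....**.
...**.....*
*....*....*
.*...**....
.**....*...
...*...**..
...**....*.
.....*...**
*....**....
**.....*...
..*....**..
..**.....*.
....*....**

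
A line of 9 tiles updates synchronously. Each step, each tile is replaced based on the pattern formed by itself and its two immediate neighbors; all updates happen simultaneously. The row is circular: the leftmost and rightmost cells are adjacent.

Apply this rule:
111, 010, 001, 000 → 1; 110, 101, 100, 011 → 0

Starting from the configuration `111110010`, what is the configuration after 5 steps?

step 1: 011100110
step 2: 101001000
step 3: 101011011
step 4: 001000001
step 5: 011011111

011011111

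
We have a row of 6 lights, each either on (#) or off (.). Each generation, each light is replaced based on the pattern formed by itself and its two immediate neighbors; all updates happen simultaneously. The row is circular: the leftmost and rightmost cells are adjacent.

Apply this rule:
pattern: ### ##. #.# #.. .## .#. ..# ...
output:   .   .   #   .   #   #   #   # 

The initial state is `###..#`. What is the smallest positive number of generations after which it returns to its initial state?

6

....##
.####.
##....
#..###
..##..
###..#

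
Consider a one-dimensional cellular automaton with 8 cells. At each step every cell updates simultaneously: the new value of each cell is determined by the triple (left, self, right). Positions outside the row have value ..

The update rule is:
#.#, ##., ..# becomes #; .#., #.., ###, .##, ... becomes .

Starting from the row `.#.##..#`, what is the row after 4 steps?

.#.#....

step 1: #.#.#.#.
step 2: .#.#.#..
step 3: #.#.#...
step 4: .#.#....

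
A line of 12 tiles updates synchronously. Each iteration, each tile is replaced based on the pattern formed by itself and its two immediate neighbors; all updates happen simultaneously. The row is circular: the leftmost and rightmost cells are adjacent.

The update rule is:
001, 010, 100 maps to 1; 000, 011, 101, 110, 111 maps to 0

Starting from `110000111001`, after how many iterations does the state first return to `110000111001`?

iteration 1: 001001000110
iteration 2: 011111101001
iteration 3: 000000001111
iteration 4: 100000010000
iteration 5: 110000111001

5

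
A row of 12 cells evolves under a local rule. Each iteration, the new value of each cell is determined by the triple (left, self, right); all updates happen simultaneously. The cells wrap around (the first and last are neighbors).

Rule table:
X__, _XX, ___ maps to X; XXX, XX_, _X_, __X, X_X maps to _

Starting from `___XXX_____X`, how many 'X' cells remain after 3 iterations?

4

XX_X__XXXX__
X___X_X___X_
_XX____XX___
count of X: 4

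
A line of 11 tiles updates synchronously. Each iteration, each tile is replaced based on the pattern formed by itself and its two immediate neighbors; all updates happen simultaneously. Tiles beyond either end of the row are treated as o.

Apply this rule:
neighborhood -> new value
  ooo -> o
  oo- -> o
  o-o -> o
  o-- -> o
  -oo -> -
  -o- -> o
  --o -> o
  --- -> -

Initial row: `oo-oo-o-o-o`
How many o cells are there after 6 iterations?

ooo-oooooo-
oooo-oooooo
ooooo-ooooo
oooooo-oooo
ooooooo-ooo
oooooooo-oo
count of o: 10

10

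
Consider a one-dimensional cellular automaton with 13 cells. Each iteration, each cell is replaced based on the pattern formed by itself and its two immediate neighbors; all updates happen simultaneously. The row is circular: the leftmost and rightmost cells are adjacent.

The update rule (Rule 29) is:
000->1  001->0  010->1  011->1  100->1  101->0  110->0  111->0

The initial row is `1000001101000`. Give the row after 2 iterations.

1000001101000

1111101001110
1000001101000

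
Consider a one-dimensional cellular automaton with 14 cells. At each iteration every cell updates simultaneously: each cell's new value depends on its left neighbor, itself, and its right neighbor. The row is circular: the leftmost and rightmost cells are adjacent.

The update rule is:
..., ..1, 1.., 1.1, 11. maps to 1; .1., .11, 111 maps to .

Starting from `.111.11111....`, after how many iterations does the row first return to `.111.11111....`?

1..11....11111
111.11111.....
..11....111111
11.11111.....1
.11....111111.
1.11111.....11
11....111111..
.11111.....111
1....111111..1
11111.....111.
....111111..11
1111.....111.1
...111111..11.
111.....111.11
..111111..11..
11.....111.111
.111111..11...
1.....111.1111
111111..11....
.....111.11111
11111..11....1
....111.11111.
1111..11....11
...111.11111..
111..11....111
..111.11111...
11..11....1111
.111.11111....

28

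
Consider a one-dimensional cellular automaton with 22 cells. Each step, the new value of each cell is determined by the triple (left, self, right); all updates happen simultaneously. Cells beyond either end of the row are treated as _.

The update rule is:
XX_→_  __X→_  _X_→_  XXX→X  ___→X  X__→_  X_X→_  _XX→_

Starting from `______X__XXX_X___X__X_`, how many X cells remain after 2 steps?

13

XXXXX_____X____X______
_XXX__XXX___XX___XXXXX
count of X: 13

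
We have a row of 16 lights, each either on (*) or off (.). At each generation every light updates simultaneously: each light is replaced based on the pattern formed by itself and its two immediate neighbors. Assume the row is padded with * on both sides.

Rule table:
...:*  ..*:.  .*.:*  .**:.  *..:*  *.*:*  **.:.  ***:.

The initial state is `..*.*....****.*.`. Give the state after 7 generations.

*****.....***.**

*.******.....***
.*......****....
*******.....***.
.......****....*
******.....***..
......****....*.
*****.....***.**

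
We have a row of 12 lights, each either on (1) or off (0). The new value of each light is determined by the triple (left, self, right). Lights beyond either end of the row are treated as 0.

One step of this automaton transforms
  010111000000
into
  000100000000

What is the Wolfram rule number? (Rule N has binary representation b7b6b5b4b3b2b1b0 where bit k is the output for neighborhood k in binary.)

position 4: 111 → 0  (bit 7 = 0)
position 5: 110 → 0  (bit 6 = 0)
position 2: 101 → 0  (bit 5 = 0)
position 6: 100 → 0  (bit 4 = 0)
position 3: 011 → 1  (bit 3 = 1)
position 1: 010 → 0  (bit 2 = 0)
position 0: 001 → 0  (bit 1 = 0)
position 7: 000 → 0  (bit 0 = 0)
bits b7..b0 = 00001000 = 8

8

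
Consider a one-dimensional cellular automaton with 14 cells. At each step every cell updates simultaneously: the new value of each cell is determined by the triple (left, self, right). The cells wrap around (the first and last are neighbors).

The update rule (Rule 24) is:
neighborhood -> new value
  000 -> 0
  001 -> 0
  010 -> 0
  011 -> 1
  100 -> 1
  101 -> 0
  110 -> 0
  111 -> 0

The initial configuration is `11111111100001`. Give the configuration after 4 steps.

00000000010001
10000000001000
01000000000100
00100000000010

00100000000010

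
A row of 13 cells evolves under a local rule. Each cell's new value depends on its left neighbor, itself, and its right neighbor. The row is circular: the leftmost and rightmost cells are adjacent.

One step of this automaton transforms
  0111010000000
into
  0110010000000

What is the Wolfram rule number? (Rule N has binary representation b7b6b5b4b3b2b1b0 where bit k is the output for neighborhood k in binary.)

140

position 2: 111 → 1  (bit 7 = 1)
position 3: 110 → 0  (bit 6 = 0)
position 4: 101 → 0  (bit 5 = 0)
position 6: 100 → 0  (bit 4 = 0)
position 1: 011 → 1  (bit 3 = 1)
position 5: 010 → 1  (bit 2 = 1)
position 0: 001 → 0  (bit 1 = 0)
position 7: 000 → 0  (bit 0 = 0)
bits b7..b0 = 10001100 = 140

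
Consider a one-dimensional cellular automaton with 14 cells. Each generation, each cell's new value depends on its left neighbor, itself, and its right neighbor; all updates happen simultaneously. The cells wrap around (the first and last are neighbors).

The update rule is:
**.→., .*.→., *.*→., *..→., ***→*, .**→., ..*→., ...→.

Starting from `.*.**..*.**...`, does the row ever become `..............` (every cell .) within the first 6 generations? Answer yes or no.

yes

..............
all cells are . at generation 1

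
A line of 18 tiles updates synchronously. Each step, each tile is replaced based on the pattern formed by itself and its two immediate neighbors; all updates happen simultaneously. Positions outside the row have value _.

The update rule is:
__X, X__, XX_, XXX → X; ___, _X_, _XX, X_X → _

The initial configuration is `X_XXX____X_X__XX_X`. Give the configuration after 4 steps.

___XXX__X___XX_X__
__X_XXXX_X_X_X__X_
_X___XXX______XX_X
X_X_X_XXX____X_X__

X_X_X_XXX____X_X__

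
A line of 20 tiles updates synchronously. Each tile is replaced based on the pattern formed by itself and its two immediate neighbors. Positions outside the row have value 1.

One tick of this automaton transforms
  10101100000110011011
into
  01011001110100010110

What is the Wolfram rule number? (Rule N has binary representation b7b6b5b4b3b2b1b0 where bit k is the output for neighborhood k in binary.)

41

position 19: 111 → 0  (bit 7 = 0)
position 0: 110 → 0  (bit 6 = 0)
position 1: 101 → 1  (bit 5 = 1)
position 6: 100 → 0  (bit 4 = 0)
position 4: 011 → 1  (bit 3 = 1)
position 2: 010 → 0  (bit 2 = 0)
position 10: 001 → 0  (bit 1 = 0)
position 7: 000 → 1  (bit 0 = 1)
bits b7..b0 = 00101001 = 41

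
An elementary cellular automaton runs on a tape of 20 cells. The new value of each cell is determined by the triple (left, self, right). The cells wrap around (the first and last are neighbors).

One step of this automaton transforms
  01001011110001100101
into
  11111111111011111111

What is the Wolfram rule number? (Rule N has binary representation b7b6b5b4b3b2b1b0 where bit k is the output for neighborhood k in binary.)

254

position 7: 111 → 1  (bit 7 = 1)
position 9: 110 → 1  (bit 6 = 1)
position 0: 101 → 1  (bit 5 = 1)
position 2: 100 → 1  (bit 4 = 1)
position 6: 011 → 1  (bit 3 = 1)
position 1: 010 → 1  (bit 2 = 1)
position 3: 001 → 1  (bit 1 = 1)
position 11: 000 → 0  (bit 0 = 0)
bits b7..b0 = 11111110 = 254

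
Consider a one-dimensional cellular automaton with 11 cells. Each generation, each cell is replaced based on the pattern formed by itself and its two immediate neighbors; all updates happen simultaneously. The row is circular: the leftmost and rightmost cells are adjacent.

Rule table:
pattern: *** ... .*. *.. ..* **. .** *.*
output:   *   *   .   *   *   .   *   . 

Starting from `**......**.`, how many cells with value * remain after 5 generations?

8

*.*******..
..******.**
*******..*.
******.**..
*****..*.**
count of *: 8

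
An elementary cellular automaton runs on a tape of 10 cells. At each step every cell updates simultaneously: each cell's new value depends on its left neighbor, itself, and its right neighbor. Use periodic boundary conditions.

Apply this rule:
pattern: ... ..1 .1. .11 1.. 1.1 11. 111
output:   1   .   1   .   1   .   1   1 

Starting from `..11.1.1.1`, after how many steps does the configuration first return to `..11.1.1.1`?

1..1.1.1.1
11.1.1.1..
.1.1.1.11.
.1.1.1..11
.1.1.11..1
.1.1..11.1
.1.11..1.1
.1..11.1.1
.11..1.1.1
..11.1.1.1

10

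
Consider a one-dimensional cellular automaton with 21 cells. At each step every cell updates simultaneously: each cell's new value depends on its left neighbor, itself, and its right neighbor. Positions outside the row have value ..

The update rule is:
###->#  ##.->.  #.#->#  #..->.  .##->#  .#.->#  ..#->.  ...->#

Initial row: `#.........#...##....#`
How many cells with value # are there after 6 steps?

step 1: #.#######.#.#.#..##.#
step 2: ########.######..#.##
step 3: #######.######...###.
step 4: ######.######..#.##..
step 5: #####.######...###..#
step 6: ####.######..#.##...#
count of #: 14

14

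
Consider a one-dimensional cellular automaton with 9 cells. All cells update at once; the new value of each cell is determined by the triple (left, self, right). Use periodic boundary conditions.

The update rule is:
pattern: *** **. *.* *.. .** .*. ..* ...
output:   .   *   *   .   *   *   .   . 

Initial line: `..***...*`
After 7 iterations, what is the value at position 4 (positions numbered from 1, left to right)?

.

..*.*...*
..***...*  (repeats iteration 0; period 2)
iteration 7: ..*.*...*
position 4 holds .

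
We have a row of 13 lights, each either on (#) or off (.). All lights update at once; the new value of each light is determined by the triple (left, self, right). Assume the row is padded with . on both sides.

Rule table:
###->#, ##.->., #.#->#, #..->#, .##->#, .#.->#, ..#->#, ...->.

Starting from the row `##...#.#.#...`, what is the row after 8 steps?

#.#.#######..
##########.#.
#########.###
########.###.
#######.###.#
######.###.##
#####.###.##.
####.###.##.#

####.###.##.#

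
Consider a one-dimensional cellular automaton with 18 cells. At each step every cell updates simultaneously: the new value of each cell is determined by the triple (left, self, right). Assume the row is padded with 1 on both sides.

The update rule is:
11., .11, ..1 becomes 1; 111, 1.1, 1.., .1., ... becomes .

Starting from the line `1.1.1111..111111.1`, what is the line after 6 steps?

1.1..11.1....11.1.

step 1: 1...1..1.11....1.1
step 2: 1..1..1..11...1..1
step 3: 1.1..1..111..1..11
step 4: 1...1..11.1.1..11.
step 5: 1..1..111.....111.
step 6: 1.1..11.1....11.1.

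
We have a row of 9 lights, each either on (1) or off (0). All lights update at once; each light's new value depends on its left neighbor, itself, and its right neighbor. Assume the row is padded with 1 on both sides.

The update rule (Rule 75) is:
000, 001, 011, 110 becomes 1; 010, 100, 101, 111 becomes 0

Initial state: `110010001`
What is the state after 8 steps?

step 1: 010100111
step 2: 000001100
step 3: 011111101
step 4: 010000101
step 5: 000111001
step 6: 011101011
step 7: 010100010
step 8: 000001100

000001100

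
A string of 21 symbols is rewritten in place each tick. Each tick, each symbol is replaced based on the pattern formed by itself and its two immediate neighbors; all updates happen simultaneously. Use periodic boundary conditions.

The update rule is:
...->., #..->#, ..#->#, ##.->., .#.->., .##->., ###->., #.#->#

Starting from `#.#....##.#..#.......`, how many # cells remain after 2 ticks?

.#.#..#..#.##.#.....#
#.#.##.##.#..#.#...#.
count of #: 10

10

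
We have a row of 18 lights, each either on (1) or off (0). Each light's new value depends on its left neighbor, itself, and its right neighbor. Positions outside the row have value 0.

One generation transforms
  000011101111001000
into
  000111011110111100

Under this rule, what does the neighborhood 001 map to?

At position 3 the neighborhood is 001; the next row has 1 there.

1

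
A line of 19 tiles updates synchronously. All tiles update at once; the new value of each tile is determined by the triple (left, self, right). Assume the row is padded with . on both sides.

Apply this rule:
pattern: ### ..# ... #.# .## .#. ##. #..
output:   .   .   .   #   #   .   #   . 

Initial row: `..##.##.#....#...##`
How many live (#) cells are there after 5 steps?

..######.........##
..#....#.........##
.................##
.................##  (fixed point — unchanged through step 5)
count of #: 2

2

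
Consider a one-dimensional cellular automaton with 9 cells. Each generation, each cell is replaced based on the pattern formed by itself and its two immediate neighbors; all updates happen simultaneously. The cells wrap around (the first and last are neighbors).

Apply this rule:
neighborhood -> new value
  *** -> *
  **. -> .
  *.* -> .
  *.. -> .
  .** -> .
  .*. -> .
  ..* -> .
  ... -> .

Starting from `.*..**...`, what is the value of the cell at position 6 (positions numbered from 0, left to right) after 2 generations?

.

.........
.........
position 6 holds .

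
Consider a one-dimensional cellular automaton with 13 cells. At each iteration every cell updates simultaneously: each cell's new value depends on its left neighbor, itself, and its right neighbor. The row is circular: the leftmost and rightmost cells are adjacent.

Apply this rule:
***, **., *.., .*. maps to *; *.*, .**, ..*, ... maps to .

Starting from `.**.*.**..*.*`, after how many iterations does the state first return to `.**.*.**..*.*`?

..*.*..**.*.*
*.*.**..*.*.*
*.*..**.*.*..
*.**..*.*.**.
*..**.*.*..*.
**..*.*.**.*.
.**.*.*..*.*.
..*.*.**.*.**
*.*.*..*.*..*
*.*.**.*.**..
*.*..*.*..**.
*.**.*.**..*.
*..*.*..**.*.
**.*.**..*.*.
.*.*..**.*.*.
.*.**..*.*.**
.*..**.*.*..*
.**..*.*.**.*
..**.*.*..*.*
*..*.*.**.*.*
**.*.*..*.*..
.*.*.**.*.**.
.*.*..*.*..**
.*.**.*.**..*
.*..*.*..**.*
.**.*.**..*.*

26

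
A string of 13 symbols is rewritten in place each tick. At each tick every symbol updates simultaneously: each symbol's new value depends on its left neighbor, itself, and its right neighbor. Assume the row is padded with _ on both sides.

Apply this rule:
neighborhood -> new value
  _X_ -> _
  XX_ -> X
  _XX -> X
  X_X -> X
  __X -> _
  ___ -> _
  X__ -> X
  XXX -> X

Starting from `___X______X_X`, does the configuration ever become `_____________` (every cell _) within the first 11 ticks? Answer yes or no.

____X______X_
_____X______X
______X______
_______X_____
________X____
_________X___
__________X__
___________X_
____________X
_____________
all cells are _ at tick 10

yes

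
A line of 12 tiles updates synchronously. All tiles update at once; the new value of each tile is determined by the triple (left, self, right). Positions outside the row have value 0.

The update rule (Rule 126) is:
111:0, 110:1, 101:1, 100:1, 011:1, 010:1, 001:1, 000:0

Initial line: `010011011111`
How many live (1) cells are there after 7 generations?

6

111111110001
100000011011
110000111111
111001100001
101111110011
111000011111
101100110001
count of 1: 6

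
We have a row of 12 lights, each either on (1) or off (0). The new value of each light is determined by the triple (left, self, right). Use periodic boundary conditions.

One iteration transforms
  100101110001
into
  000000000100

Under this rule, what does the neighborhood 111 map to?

At position 6 the neighborhood is 111; the next row has 0 there.

0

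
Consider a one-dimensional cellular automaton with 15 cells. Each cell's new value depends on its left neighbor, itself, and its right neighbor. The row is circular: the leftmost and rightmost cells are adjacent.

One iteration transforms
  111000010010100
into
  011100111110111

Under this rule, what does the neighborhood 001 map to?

At position 6 the neighborhood is 001; the next row has 1 there.

1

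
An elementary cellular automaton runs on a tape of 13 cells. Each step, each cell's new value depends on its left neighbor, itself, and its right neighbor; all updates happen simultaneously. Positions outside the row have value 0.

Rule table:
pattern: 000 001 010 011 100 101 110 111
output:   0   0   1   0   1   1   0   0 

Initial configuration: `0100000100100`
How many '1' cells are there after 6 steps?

1

0110000110110
0001000001001
0001100001101
0000010000011
0000011000000
0000000100000
count of 1: 1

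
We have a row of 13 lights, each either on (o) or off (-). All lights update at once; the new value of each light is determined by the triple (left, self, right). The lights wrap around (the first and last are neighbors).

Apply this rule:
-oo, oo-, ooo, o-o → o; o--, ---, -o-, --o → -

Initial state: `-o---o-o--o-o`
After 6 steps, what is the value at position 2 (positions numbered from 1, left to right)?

o-----o----o-
------------o
-------------
-------------  (fixed point — unchanged through step 6)
position 2 holds -

-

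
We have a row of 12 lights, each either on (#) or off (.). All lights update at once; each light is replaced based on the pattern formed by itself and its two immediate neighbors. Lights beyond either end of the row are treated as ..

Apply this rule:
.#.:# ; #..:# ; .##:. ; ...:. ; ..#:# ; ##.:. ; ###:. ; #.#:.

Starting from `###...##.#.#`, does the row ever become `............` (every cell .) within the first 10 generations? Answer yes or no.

yes

...#.#...#.#
..##.##.##.#
.#.........#
###.......##
...#.....#..
..###...###.
.#...#.#...#
###.##.##.##
............
all cells are . at generation 9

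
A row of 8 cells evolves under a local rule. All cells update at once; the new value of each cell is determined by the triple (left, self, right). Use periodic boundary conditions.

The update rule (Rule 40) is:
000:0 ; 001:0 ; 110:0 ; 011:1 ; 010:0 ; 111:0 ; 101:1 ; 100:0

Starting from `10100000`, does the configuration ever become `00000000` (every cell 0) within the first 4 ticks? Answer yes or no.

yes

01000000
00000000
all cells are 0 at tick 2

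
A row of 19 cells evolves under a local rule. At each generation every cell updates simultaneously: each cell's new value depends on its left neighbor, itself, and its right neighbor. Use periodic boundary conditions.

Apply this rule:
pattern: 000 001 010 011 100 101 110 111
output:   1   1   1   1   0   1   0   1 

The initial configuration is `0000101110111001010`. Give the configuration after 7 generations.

1101110011110111111

1111111101110011110
1111111011100111101
1111110111001111011
1111101110011110111
1111011100111101111
1110111001111011111
1101110011110111111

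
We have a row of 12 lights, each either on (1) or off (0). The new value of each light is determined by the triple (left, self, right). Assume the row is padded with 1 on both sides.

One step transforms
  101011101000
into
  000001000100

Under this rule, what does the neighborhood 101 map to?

0

At position 1 the neighborhood is 101; the next row has 0 there.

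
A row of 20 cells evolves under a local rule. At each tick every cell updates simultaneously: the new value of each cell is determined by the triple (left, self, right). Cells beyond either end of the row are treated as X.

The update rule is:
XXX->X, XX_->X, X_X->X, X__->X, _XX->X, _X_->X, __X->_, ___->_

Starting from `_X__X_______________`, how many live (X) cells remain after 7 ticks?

12

XXX_XX______________
XXXXXXX_____________
XXXXXXXX____________
XXXXXXXXX___________
XXXXXXXXXX__________
XXXXXXXXXXX_________
XXXXXXXXXXXX________
count of X: 12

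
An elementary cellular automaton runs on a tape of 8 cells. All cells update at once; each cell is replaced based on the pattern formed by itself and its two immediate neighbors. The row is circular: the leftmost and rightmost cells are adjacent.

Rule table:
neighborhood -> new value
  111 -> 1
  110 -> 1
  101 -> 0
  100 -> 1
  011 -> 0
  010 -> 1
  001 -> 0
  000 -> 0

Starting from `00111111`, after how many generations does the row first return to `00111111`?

8

10011111
11001111
11100111
11110011
11111001
11111100
01111110
00111111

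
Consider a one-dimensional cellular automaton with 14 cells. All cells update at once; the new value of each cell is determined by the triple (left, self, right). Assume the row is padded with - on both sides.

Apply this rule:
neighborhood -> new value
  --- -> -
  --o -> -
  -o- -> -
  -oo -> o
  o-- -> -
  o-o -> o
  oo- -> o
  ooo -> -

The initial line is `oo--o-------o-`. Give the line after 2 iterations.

oo------------

iteration 1: oo------------
iteration 2: oo------------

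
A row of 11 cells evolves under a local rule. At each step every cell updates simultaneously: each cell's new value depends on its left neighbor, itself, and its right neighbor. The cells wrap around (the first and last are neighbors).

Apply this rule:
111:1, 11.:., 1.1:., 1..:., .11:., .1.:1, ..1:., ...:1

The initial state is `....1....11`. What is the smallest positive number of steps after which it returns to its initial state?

2

.11.1.11...
....1....11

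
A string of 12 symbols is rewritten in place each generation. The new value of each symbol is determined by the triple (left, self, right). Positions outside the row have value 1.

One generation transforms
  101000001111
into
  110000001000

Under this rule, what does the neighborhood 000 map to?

0

At position 4 the neighborhood is 000; the next row has 0 there.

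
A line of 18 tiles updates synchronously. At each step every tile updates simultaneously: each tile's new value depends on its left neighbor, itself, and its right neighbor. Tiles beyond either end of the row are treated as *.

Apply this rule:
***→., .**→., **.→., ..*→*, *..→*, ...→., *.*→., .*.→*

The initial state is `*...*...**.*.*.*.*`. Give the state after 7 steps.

.*.***.*...*.*.*..
.*.....**.**.*.***
.**...*......*....
...*.***....***..*
*.**....*..*...**.
....*..******.*...
*..****.......**.*

*..****.......**.*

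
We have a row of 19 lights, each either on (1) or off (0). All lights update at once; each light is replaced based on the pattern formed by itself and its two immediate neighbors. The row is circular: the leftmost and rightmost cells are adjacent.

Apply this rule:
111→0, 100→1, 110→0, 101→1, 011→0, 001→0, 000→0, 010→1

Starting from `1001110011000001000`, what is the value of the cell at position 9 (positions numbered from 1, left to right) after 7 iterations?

0

1100001000100001100
0010001100110000010
0011000010001000011
1000100011001100000
1100110000100010000
0010001000110011000
0011001100001000100
position 9 holds 0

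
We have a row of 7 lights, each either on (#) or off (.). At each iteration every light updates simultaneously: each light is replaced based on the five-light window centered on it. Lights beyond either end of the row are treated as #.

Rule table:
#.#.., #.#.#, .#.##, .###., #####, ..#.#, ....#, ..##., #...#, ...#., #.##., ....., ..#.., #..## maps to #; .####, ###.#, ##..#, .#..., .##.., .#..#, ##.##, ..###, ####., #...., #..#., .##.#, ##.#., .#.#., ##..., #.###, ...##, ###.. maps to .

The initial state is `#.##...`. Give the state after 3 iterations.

..#..#.
..#..##
..#.#..

..#.#..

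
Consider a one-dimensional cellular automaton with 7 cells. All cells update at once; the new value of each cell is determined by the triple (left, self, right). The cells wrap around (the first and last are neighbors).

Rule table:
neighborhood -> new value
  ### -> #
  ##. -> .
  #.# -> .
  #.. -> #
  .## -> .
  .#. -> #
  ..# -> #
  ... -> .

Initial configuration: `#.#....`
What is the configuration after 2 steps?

step 1: #.##..#
step 2: ....##.

....##.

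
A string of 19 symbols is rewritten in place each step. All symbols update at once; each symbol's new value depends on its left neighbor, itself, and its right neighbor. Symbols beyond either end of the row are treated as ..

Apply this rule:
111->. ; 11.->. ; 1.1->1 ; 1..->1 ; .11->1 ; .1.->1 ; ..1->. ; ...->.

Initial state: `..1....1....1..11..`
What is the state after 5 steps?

step 1: ..11...11...11.1.1.
step 2: ..1.1..1.1..1.11111
step 3: ..1111.1111.111....
step 4: ..1...11...11..1...
step 5: ..11..1.1..1.1.11..

..11..1.1..1.1.11..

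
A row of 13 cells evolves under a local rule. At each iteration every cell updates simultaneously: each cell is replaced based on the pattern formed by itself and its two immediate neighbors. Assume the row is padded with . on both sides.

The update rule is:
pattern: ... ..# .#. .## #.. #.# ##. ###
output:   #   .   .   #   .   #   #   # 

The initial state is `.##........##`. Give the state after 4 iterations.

.##.######.##
.############
.############  (fixed point — unchanged through iteration 4)

.############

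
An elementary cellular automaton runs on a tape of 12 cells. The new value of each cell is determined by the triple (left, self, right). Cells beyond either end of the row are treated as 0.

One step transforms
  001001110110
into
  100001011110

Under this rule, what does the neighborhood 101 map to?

1

At position 8 the neighborhood is 101; the next row has 1 there.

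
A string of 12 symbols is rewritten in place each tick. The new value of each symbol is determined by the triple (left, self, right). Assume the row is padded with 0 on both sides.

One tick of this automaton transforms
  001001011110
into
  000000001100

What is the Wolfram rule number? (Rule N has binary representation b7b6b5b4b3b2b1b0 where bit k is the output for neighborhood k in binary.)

position 8: 111 → 1  (bit 7 = 1)
position 10: 110 → 0  (bit 6 = 0)
position 6: 101 → 0  (bit 5 = 0)
position 3: 100 → 0  (bit 4 = 0)
position 7: 011 → 0  (bit 3 = 0)
position 2: 010 → 0  (bit 2 = 0)
position 1: 001 → 0  (bit 1 = 0)
position 0: 000 → 0  (bit 0 = 0)
bits b7..b0 = 10000000 = 128

128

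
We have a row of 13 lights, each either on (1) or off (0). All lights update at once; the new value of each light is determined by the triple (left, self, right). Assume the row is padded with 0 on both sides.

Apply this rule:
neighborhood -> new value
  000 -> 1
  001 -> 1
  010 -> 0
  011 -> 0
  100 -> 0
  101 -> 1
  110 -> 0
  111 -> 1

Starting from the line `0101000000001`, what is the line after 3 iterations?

iteration 1: 1010011111110
iteration 2: 0100101111100
iteration 3: 1001010111001

1001010111001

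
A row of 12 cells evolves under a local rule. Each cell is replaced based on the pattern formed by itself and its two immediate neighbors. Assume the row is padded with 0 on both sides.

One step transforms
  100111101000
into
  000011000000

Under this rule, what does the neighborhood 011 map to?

0

At position 3 the neighborhood is 011; the next row has 0 there.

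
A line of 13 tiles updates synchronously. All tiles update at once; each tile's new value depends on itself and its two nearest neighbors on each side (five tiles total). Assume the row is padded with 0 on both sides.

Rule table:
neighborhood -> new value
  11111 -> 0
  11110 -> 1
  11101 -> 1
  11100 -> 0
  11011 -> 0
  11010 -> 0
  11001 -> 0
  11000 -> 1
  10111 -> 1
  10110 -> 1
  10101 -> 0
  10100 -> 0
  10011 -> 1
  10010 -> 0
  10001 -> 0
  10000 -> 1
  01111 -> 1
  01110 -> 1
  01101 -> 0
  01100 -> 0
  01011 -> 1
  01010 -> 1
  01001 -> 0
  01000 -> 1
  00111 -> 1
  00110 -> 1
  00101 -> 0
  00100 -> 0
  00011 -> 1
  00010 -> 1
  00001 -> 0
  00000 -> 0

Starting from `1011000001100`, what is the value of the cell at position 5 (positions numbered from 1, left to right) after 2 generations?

0110110011011
1100100110010
position 5 holds 1

1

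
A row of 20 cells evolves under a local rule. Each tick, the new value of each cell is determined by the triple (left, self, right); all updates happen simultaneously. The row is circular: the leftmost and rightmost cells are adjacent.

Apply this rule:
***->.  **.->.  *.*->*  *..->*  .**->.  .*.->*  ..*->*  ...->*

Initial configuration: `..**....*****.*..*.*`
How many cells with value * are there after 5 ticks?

13

**..****.....*******
..**....*****.......
**..****.....*******  (repeats tick 1; period 2)
tick 5: **..****.....*******
count of *: 13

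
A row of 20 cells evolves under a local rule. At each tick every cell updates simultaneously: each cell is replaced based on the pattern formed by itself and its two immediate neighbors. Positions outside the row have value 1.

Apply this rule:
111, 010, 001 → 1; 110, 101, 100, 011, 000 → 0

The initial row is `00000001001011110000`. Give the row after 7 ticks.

01000001100001100110

00000011011001100001
00000100000010000010
00001100000110000110
00010000001000001000
00110000011000011001
01000000100000100010
01000001100001100110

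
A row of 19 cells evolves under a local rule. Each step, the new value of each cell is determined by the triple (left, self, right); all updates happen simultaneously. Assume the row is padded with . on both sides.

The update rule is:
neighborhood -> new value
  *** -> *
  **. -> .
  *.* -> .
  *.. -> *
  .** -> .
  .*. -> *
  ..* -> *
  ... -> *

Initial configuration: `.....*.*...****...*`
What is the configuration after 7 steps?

*.***...***.**.***.

******.****.**.****
.****...**......**.
*.**.***..******..*
*.....*.**.****.***
*******.....**...*.
.*****.*****..*****
*.***...***.**.***.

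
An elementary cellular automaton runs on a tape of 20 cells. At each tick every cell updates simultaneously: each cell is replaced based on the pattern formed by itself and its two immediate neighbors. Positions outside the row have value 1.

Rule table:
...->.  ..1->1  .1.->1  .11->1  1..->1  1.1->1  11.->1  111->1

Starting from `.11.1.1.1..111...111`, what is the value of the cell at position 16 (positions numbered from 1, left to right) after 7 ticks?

1

111111111111111.1111
11111111111111111111
11111111111111111111  (fixed point — unchanged through tick 7)
position 16 holds 1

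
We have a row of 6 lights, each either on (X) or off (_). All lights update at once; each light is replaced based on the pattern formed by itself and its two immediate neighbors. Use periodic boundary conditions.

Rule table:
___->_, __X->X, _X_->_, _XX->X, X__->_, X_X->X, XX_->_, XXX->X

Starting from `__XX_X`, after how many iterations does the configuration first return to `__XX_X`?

6

_XX_X_
XX_X__
X_X__X
_X__XX
X__XX_
__XX_X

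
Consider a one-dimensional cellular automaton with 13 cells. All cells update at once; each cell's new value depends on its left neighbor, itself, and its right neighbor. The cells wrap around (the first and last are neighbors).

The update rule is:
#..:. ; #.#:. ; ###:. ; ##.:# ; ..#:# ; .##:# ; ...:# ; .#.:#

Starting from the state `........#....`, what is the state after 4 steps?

........#.#.#

#########.###
........#.#..
#########.#.#
........#.#.#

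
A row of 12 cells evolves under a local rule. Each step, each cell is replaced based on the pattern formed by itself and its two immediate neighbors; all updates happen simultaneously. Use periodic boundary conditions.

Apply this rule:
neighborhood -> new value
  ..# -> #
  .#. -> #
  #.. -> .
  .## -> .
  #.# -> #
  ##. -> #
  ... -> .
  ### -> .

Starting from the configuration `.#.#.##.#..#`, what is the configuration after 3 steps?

step 1: #####.###.##
step 2: ....##..##..
step 3: ...#.#.#.#..

...#.#.#.#..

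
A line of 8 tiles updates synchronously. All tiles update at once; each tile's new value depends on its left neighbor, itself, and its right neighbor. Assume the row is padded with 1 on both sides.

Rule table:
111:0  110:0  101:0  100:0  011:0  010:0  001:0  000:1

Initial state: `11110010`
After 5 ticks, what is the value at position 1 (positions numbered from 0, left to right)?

0

tick 1: 00000000
tick 2: 01111110
tick 3: 00000000  (repeats tick 1; period 2)
tick 5: 00000000
position 1 holds 0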